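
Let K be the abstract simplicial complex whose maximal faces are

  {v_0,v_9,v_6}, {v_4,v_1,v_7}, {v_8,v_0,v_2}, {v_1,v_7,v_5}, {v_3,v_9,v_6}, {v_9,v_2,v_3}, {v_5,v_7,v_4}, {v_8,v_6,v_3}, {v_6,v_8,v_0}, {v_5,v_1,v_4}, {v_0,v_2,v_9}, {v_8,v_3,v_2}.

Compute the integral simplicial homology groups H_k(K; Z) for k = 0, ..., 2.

We work with the vertex ordering v_0 < v_1 < v_2 < v_3 < v_4 < v_5 < v_6 < v_7 < v_8 < v_9. The simplices of K, each written with vertices in increasing order, are:

  0-simplices (10): [v_0], [v_1], [v_2], [v_3], [v_4], [v_5], [v_6], [v_7], [v_8], [v_9]
  1-simplices (18): (18 of them)
  2-simplices (12): (12 of them)

so the chain groups are C_0 ≅ Z^10, C_1 ≅ Z^18, C_2 ≅ Z^12.

Boundary ∂_1: C_1 → C_0 is given by ∂[p,q] = [q] − [p].
The 10×18 boundary matrix has rank 8 and Smith normal form diag(1,1,1,1,1,1,1,1).

The boundary map ∂_2: C_2 → C_1 acts by ∂[p,q,r] = [q,r] − [p,r] + [p,q]. For instance
  ∂[v_2,v_3,v_9] = [v_3,v_9] − [v_2,v_9] + [v_2,v_3],
  ∂[v_3,v_6,v_8] = [v_6,v_8] − [v_3,v_8] + [v_3,v_6].
The resulting 18×12 matrix has rank 10, and its Smith normal form has invariant factors (1,1,1,1,1,1,1,1,1,1).

Now H_k = ker ∂_k / im ∂_{k+1}, so:

  H_0: rank C_0 − rank ∂_1 = 10 − 8 = 2, and the invariant factors of ∂_1 are all 1, so H_0 = Z^2.
  H_1: rank ker ∂_1 − rank ∂_2 = (18 − 8) − 10 = 0, and the invariant factors of ∂_2 are all 1, so H_1 = 0.
  H_2: rank ker ∂_2 − rank ∂_3 = (12 − 10) − 0 = 2, and there is no ∂_3, so H_2 = Z^2.

(K is a triangulation of the disjoint union of the 2-sphere S^2 and the 2-sphere S^2.)

H_0 ≅ Z^2,  H_1 = 0,  H_2 ≅ Z^2.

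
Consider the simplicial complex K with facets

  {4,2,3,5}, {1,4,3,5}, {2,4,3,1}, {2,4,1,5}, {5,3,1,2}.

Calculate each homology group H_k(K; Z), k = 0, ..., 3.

Order the vertices as 1 < 2 < 3 < 4 < 5. Listing each simplex with vertices in this order, K has dimension 3 with simplices:

  0-simplices (5): [1], [2], [3], [4], [5]
  1-simplices (10): [1,2], [1,3], [1,4], [1,5], [2,3], [2,4], [2,5], [3,4], [3,5], [4,5]
  2-simplices (10): [1,2,3], [1,2,4], [1,2,5], [1,3,4], [1,3,5], [1,4,5], [2,3,4], [2,3,5], [2,4,5], [3,4,5]
  3-simplices (5): [1,2,3,4], [1,2,3,5], [1,2,4,5], [1,3,4,5], [2,3,4,5]

so the chain groups are C_0 ≅ Z^5, C_1 ≅ Z^10, C_2 ≅ Z^10, C_3 ≅ Z^5.

The boundary map ∂_1: C_1 → C_0 maps an edge to its endpoints' difference, ∂[p,q] = q − p.
As a 5×10 matrix over Z this has rank 4, with invariant factors (1,1,1,1).

∂_2: C_2 → C_1 acts by ∂[p,q,r] = [q,r] − [p,r] + [p,q]. For instance
  ∂[2,3,5] = [3,5] − [2,5] + [2,3],
  ∂[1,3,4] = [3,4] − [1,4] + [1,3].
The 10×10 boundary matrix has rank 6 and Smith normal form diag(1,1,1,1,1,1).

The boundary map ∂_3: C_3 → C_2 sends each 3-simplex σ to the alternating sum Σ_i (−1)^i (σ with its i-th vertex removed). For instance
  ∂[1,2,3,4] = [2,3,4] − [1,3,4] + [1,2,4] − [1,2,3],
  ∂[2,3,4,5] = [3,4,5] − [2,4,5] + [2,3,5] − [2,3,4].
The 10×5 boundary matrix has rank 4 and Smith normal form diag(1,1,1,1).

Reading off H_k = ker ∂_k / im ∂_{k+1}:

  H_0: rank C_0 − rank ∂_1 = 5 − 4 = 1, and the invariant factors of ∂_1 are all 1, so H_0 = Z.
  H_1: rank ker ∂_1 − rank ∂_2 = (10 − 4) − 6 = 0, and the invariant factors of ∂_2 are all 1, so H_1 = 0.
  H_2: rank ker ∂_2 − rank ∂_3 = (10 − 6) − 4 = 0, and the invariant factors of ∂_3 are all 1, so H_2 = 0.
  H_3: rank ker ∂_3 − rank ∂_4 = (5 − 4) − 0 = 1, and there is no ∂_4, so H_3 = Z.

As a check, the Euler characteristic is 5 − 10 + 10 − 5 = 0, which agrees with 1 − 0 + 0 − 1 = 0.

H_0 = Z,  H_1 = 0,  H_2 = 0,  H_3 = Z.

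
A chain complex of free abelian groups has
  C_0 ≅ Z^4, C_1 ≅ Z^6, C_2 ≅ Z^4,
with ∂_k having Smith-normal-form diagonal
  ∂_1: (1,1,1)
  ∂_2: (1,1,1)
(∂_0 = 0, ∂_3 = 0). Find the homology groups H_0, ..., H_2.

H_0 ≅ Z,  H_1 = 0,  H_2 ≅ Z.

H_0: b_0 = 4 − 0 − 3 = 1; torsion from ∂_1 factors > 1: none. So H_0 ≅ Z.
H_1: b_1 = 6 − 3 − 3 = 0; torsion from ∂_2 factors > 1: none. So H_1 ≅ 0.
H_2: b_2 = 4 − 3 − 0 = 1; torsion from ∂_3 factors > 1: none. So H_2 ≅ Z.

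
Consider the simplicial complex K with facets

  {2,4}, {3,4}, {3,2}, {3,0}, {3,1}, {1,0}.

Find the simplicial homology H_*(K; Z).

Fix the vertex order 0 < 1 < 2 < 3 < 4 and write every simplex with vertices in increasing order. Then dim K = 1 and the simplices of K are:

  0-simplices (5): [0], [1], [2], [3], [4]
  1-simplices (6): [0,1], [0,3], [1,3], [2,3], [2,4], [3,4]

giving chain groups C_0 ≅ Z^5, C_1 ≅ Z^6.

The boundary map ∂_1: C_1 → C_0 sends each edge [p,q] (with p < q) to q − p.
This gives a 5×6 integer matrix of rank 4; reducing to Smith normal form yields diagonal entries (1,1,1,1).

Computing H_k = (kernel of ∂_k) / (image of ∂_{k+1}):

  H_0: rank C_0 − rank ∂_1 = 5 − 4 = 1, and the invariant factors of ∂_1 are all 1, so H_0 = Z.
  H_1: rank ker ∂_1 − rank ∂_2 = (6 − 4) − 0 = 2, and there is no ∂_2, so H_1 = Z^2.

As a check, the Euler characteristic is 5 − 6 = -1, which agrees with 1 − 2 = -1.

H_0 = Z,  H_1 = Z^2.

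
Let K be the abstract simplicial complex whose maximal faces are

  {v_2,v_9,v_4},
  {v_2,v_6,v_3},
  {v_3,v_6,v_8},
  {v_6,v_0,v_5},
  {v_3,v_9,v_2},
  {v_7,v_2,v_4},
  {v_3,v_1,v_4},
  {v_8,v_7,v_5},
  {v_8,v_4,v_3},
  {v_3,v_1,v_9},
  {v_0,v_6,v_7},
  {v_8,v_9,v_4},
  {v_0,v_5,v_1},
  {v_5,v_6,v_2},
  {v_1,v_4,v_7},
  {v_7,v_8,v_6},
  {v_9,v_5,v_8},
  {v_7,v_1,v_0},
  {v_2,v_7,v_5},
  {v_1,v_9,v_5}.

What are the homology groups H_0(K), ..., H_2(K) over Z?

H_0 ≅ Z,  H_1 ≅ Z × Z/2,  H_2 = 0.

Order the vertices as v_0 < v_1 < v_2 < v_3 < v_4 < v_5 < v_6 < v_7 < v_8 < v_9. Listing each simplex with vertices in this order, K has dimension 2 with simplices:

  0-simplices (10): [v_0], [v_1], [v_2], [v_3], [v_4], [v_5], [v_6], [v_7], [v_8], [v_9]
  1-simplices (30): (30 of them)
  2-simplices (20): (20 of them)

so the chain groups are C_0 ≅ Z^10, C_1 ≅ Z^30, C_2 ≅ Z^20.

Boundary ∂_1: C_1 → C_0 is given by ∂[p,q] = [q] − [p].
As a 10×30 matrix over Z this has rank 9, with invariant factors (1,1,1,1,1,1,1,1,1).

The boundary map ∂_2: C_2 → C_1 maps a triangle to the signed sum of its edges. For instance
  ∂[v_2,v_5,v_7] = [v_5,v_7] − [v_2,v_7] + [v_2,v_5],
  ∂[v_5,v_8,v_9] = [v_8,v_9] − [v_5,v_9] + [v_5,v_8].
This gives a 30×20 integer matrix of rank 20; reducing to Smith normal form yields diagonal entries (1,1,1,1,1,1,1,1,1,1,1,1,1,1,1,1,1,1,1,2).

From H_k ≅ ker(∂_k) / im(∂_{k+1}) we obtain:

  H_0: rank C_0 − rank ∂_1 = 10 − 9 = 1, and the invariant factors of ∂_1 are all 1, so H_0 = Z.
  H_1: rank ker ∂_1 − rank ∂_2 = (30 − 9) − 20 = 1, and ∂_2 has invariant factor 2 > 1, so H_1 = Z × Z/2.
  H_2: rank ker ∂_2 − rank ∂_3 = (20 − 20) − 0 = 0, and there is no ∂_3, so H_2 = 0.

(K is a triangulation of the Klein bottle.)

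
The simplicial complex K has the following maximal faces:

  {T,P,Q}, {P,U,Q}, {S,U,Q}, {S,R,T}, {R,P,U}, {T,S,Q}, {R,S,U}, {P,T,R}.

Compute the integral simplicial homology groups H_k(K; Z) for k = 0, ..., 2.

H_0 ≅ Z,  H_1 = 0,  H_2 ≅ Z.

We work with the vertex ordering P < Q < R < S < T < U. The simplices of K, each written with vertices in increasing order, are:

  0-simplices (6): P, Q, R, S, T, U
  1-simplices (12): PQ, PR, PT, PU, QS, QT, QU, RS, RT, RU, ST, SU
  2-simplices (8): PQT, PQU, PRT, PRU, QST, QSU, RST, RSU

Hence C_0 ≅ Z^6, C_1 ≅ Z^12, C_2 ≅ Z^8.

∂_1: C_1 → C_0 sends each edge [p,q] (with p < q) to q − p.
The resulting 6×12 matrix has rank 5, and its Smith normal form has invariant factors (1,1,1,1,1).

∂_2: C_2 → C_1 maps a triangle to the signed sum of its edges. For instance
  ∂QSU = SU − QU + QS,
  ∂PRT = RT − PT + PR.
As a 12×8 matrix over Z this has rank 7, with invariant factors (1,1,1,1,1,1,1).

Now H_k = ker ∂_k / im ∂_{k+1}, so:

  H_0: rank C_0 − rank ∂_1 = 6 − 5 = 1, and the invariant factors of ∂_1 are all 1, so H_0 = Z.
  H_1: rank ker ∂_1 − rank ∂_2 = (12 − 5) − 7 = 0, and the invariant factors of ∂_2 are all 1, so H_1 = 0.
  H_2: rank ker ∂_2 − rank ∂_3 = (8 − 7) − 0 = 1, and there is no ∂_3, so H_2 = Z.

(K is a triangulation of the 2-sphere S^2.)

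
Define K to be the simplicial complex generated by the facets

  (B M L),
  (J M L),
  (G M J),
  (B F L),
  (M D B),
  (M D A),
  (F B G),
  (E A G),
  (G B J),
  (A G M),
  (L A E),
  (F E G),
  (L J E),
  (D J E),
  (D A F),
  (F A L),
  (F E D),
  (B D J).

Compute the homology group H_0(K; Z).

H_0 = Z.

K has 9 vertices, 27 edges, 18 triangles.
rank ∂_0 = 0, rank ∂_1 = 8 ⇒ b_0 = 9 − 0 − 8 = 1; all invariant factors of ∂_1 are 1 so no torsion. So H_0 ≅ Z.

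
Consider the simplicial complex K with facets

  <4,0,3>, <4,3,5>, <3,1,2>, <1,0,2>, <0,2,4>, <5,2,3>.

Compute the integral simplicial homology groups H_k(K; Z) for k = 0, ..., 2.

Fix the vertex order 0 < 1 < 2 < 3 < 4 < 5 and write every simplex with vertices in increasing order. Then dim K = 2 and the simplices of K are:

  0-simplices (6): [0], [1], [2], [3], [4], [5]
  1-simplices (12): [0,1], [0,2], [0,3], [0,4], [1,2], [1,3], [2,3], [2,4], [2,5], [3,4], [3,5], [4,5]
  2-simplices (6): [0,1,2], [0,2,4], [0,3,4], [1,2,3], [2,3,5], [3,4,5]

Hence C_0 ≅ Z^6, C_1 ≅ Z^12, C_2 ≅ Z^6.

Boundary ∂_1: C_1 → C_0 maps an edge to its endpoints' difference, ∂[p,q] = q − p.
As a 6×12 matrix over Z this has rank 5, with invariant factors (1,1,1,1,1).

∂_2: C_2 → C_1 maps a triangle to the signed sum of its edges. For instance
  ∂[2,3,5] = [3,5] − [2,5] + [2,3],
  ∂[0,3,4] = [3,4] − [0,4] + [0,3].
As a 12×6 matrix over Z this has rank 6, with invariant factors (1,1,1,1,1,1).

Computing H_k = (kernel of ∂_k) / (image of ∂_{k+1}):

  H_0: rank C_0 − rank ∂_1 = 6 − 5 = 1, and the invariant factors of ∂_1 are all 1, so H_0 ≅ Z.
  H_1: rank ker ∂_1 − rank ∂_2 = (12 − 5) − 6 = 1, and the invariant factors of ∂_2 are all 1, so H_1 ≅ Z.
  H_2: rank ker ∂_2 − rank ∂_3 = (6 − 6) − 0 = 0, and there is no ∂_3, so H_2 ≅ 0.

H_0 ≅ Z,  H_1 ≅ Z,  H_2 = 0.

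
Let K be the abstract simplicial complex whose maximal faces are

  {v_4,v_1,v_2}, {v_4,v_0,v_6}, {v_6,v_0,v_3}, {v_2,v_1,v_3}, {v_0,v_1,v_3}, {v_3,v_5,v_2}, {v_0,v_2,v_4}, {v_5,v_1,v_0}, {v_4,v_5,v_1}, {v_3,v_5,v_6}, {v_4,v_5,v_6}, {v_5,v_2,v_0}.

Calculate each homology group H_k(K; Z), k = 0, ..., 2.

H_0 = Z,  H_1 = Z/2,  H_2 = 0.

K has 7 vertices, 18 edges, 12 triangles.
rank ∂_0 = 0, rank ∂_1 = 6 ⇒ b_0 = 7 − 0 − 6 = 1; all invariant factors of ∂_1 are 1 so no torsion. So H_0 ≅ Z.
rank ∂_1 = 6, rank ∂_2 = 12 ⇒ b_1 = 18 − 6 − 12 = 0; ∂_2 has invariant factor(s) [2] giving torsion. So H_1 ≅ Z/2.
rank ∂_2 = 12, rank ∂_3 = 0 ⇒ b_2 = 12 − 12 − 0 = 0. So H_2 ≅ 0.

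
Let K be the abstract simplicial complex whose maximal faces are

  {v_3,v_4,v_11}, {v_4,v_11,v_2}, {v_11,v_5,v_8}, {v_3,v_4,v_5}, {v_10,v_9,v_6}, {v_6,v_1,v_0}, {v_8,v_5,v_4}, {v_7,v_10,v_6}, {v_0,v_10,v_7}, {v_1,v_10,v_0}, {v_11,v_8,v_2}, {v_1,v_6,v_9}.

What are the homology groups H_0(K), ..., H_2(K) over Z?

H_0 = Z^2,  H_1 = Z^2,  H_2 = 0.

K has 12 vertices, 24 edges, 12 triangles.
rank ∂_0 = 0, rank ∂_1 = 10 ⇒ b_0 = 12 − 0 − 10 = 2; all invariant factors of ∂_1 are 1 so no torsion. So H_0 ≅ Z^2.
rank ∂_1 = 10, rank ∂_2 = 12 ⇒ b_1 = 24 − 10 − 12 = 2; all invariant factors of ∂_2 are 1 so no torsion. So H_1 ≅ Z^2.
rank ∂_2 = 12, rank ∂_3 = 0 ⇒ b_2 = 12 − 12 − 0 = 0. So H_2 ≅ 0.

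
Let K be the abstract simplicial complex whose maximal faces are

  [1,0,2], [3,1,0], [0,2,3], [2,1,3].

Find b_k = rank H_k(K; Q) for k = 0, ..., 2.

Take the total order 0 < 1 < 2 < 3 on the vertex set. Then K (dimension 2) consists of the simplices:

  0-simplices (4): [0], [1], [2], [3]
  1-simplices (6): [0,1], [0,2], [0,3], [1,2], [1,3], [2,3]
  2-simplices (4): [0,1,2], [0,1,3], [0,2,3], [1,2,3]

giving chain groups C_0 ≅ Z^4, C_1 ≅ Z^6, C_2 ≅ Z^4.

The boundary map ∂_1: C_1 → C_0 is given by ∂[p,q] = [q] − [p].
As a 4×6 matrix over Z this has rank 3, with invariant factors (1,1,1).

The boundary map ∂_2: C_2 → C_1 acts by ∂[p,q,r] = [q,r] − [p,r] + [p,q]. For instance
  ∂[0,2,3] = [2,3] − [0,3] + [0,2],
  ∂[0,1,2] = [1,2] − [0,2] + [0,1].
The 6×4 boundary matrix has rank 3 and Smith normal form diag(1,1,1).

From H_k ≅ ker(∂_k) / im(∂_{k+1}) we obtain:

  H_0: rank C_0 − rank ∂_1 = 4 − 3 = 1, and the invariant factors of ∂_1 are all 1, so H_0 ≅ Z.
  H_1: rank ker ∂_1 − rank ∂_2 = (6 − 3) − 3 = 0, and the invariant factors of ∂_2 are all 1, so H_1 ≅ 0.
  H_2: rank ker ∂_2 − rank ∂_3 = (4 − 3) − 0 = 1, and there is no ∂_3, so H_2 ≅ Z.

Hence the Betti numbers are b_0 = 1, b_1 = 0, b_2 = 1.

b_0 = 1, b_1 = 0, b_2 = 1.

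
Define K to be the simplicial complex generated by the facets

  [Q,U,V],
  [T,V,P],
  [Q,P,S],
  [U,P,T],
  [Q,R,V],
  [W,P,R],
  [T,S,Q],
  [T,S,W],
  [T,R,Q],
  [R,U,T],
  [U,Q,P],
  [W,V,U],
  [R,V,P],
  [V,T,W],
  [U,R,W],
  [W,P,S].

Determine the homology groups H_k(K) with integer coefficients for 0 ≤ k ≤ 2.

H_0 = Z,  H_1 = Z^2,  H_2 = Z.

K has 8 vertices, 24 edges, 16 triangles.
rank ∂_0 = 0, rank ∂_1 = 7 ⇒ b_0 = 8 − 0 − 7 = 1; all invariant factors of ∂_1 are 1 so no torsion. So H_0 = Z.
rank ∂_1 = 7, rank ∂_2 = 15 ⇒ b_1 = 24 − 7 − 15 = 2; all invariant factors of ∂_2 are 1 so no torsion. So H_1 = Z^2.
rank ∂_2 = 15, rank ∂_3 = 0 ⇒ b_2 = 16 − 15 − 0 = 1. So H_2 = Z.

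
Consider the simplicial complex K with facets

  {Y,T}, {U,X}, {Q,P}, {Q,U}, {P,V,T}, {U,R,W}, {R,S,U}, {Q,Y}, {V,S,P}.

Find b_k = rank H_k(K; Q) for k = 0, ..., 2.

We work with the vertex ordering P < Q < R < S < T < U < V < W < X < Y. The simplices of K, each written with vertices in increasing order, are:

  0-simplices (10): P, Q, R, S, T, U, V, W, X, Y
  1-simplices (15): PQ, PS, PT, PV, QU, QY, RS, RU, RW, SU, SV, TV, TY, UW, UX
  2-simplices (4): PSV, PTV, RSU, RUW

giving chain groups C_0 ≅ Z^10, C_1 ≅ Z^15, C_2 ≅ Z^4.

Boundary ∂_1: C_1 → C_0 sends each edge [p,q] (with p < q) to q − p. For instance
  ∂QU = U − Q.
As a 10×15 matrix over Z this has rank 9, with invariant factors (1,1,1,1,1,1,1,1,1).

The boundary map ∂_2: C_2 → C_1 sends each 2-simplex [p,q,r] to [q,r] − [p,r] + [p,q]. For instance
  ∂RUW = UW − RW + RU,
  ∂RSU = SU − RU + RS.
This gives a 15×4 integer matrix of rank 4; reducing to Smith normal form yields diagonal entries (1,1,1,1).

Reading off H_k = ker ∂_k / im ∂_{k+1}:

  H_0: rank C_0 − rank ∂_1 = 10 − 9 = 1, and the invariant factors of ∂_1 are all 1, so H_0 ≅ Z.
  H_1: rank ker ∂_1 − rank ∂_2 = (15 − 9) − 4 = 2, and the invariant factors of ∂_2 are all 1, so H_1 ≅ Z^2.
  H_2: rank ker ∂_2 − rank ∂_3 = (4 − 4) − 0 = 0, and there is no ∂_3, so H_2 ≅ 0.

Hence the Betti numbers are b_0 = 1, b_1 = 2, b_2 = 0.

b_0 = 1, b_1 = 2, b_2 = 0.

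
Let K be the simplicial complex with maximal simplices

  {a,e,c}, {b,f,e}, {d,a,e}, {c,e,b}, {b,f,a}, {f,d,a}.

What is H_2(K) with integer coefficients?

We work with the vertex ordering a < b < c < d < e < f. The simplices of K, each written with vertices in increasing order, are:

  0-simplices (6): a, b, c, d, e, f
  1-simplices (12): ab, ac, ad, ae, af, bc, be, bf, ce, de, df, ef
  2-simplices (6): abf, ace, ade, adf, bce, bef

giving chain groups C_0 ≅ Z^6, C_1 ≅ Z^12, C_2 ≅ Z^6.

The boundary map ∂_1: C_1 → C_0 maps an edge to its endpoints' difference, ∂[p,q] = q − p.
The 6×12 boundary matrix has rank 5 and Smith normal form diag(1,1,1,1,1).

The boundary map ∂_2: C_2 → C_1 acts by ∂[p,q,r] = [q,r] − [p,r] + [p,q]. For instance
  ∂ade = de − ae + ad,
  ∂bce = ce − be + bc.
As a 12×6 matrix over Z this has rank 6, with invariant factors (1,1,1,1,1,1).

Now H_k = ker ∂_k / im ∂_{k+1}, so:

  H_2: rank ker ∂_2 − rank ∂_3 = (6 − 6) − 0 = 0, and there is no ∂_3, so H_2 = 0.

H_2 = 0.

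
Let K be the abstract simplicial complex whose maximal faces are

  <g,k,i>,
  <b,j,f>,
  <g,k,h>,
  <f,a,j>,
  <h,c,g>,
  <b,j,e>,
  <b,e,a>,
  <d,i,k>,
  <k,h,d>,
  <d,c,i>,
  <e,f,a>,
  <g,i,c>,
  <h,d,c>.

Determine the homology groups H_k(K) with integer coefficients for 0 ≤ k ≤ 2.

H_0 = Z^2,  H_1 = Z,  H_2 = Z.

Fix the vertex order a < b < c < d < e < f < g < h < i < j < k and write every simplex with vertices in increasing order. Then dim K = 2 and the simplices of K are:

  0-simplices (11): a, b, c, d, e, f, g, h, i, j, k
  1-simplices (22): ab, ae, af, aj, be, bf, bj, cd, cg, ch, ci, dh, di, dk, ef, ej, fj, gh, gi, gk, hk, ik
  2-simplices (13): abe, aef, afj, bej, bfj, cdh, cdi, cgh, cgi, dhk, dik, ghk, gik

Hence C_0 ≅ Z^11, C_1 ≅ Z^22, C_2 ≅ Z^13.

The boundary map ∂_1: C_1 → C_0 sends each edge [p,q] (with p < q) to q − p.
This gives a 11×22 integer matrix of rank 9; reducing to Smith normal form yields diagonal entries (1,1,1,1,1,1,1,1,1).

The boundary map ∂_2: C_2 → C_1 sends each 2-simplex [p,q,r] to [q,r] − [p,r] + [p,q]. For instance
  ∂bej = ej − bj + be,
  ∂abe = be − ae + ab.
The 22×13 boundary matrix has rank 12 and Smith normal form diag(1,1,1,1,1,1,1,1,1,1,1,1).

Computing H_k = (kernel of ∂_k) / (image of ∂_{k+1}):

  H_0: rank C_0 − rank ∂_1 = 11 − 9 = 2, and the invariant factors of ∂_1 are all 1, so H_0 ≅ Z^2.
  H_1: rank ker ∂_1 − rank ∂_2 = (22 − 9) − 12 = 1, and the invariant factors of ∂_2 are all 1, so H_1 ≅ Z.
  H_2: rank ker ∂_2 − rank ∂_3 = (13 − 12) − 0 = 1, and there is no ∂_3, so H_2 ≅ Z.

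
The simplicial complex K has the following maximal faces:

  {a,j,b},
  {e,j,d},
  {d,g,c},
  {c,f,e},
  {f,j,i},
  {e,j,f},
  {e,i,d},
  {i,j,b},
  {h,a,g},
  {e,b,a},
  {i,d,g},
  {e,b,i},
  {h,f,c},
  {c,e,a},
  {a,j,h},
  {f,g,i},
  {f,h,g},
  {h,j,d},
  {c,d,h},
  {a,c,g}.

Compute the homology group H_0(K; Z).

H_0 ≅ Z.

We work with the vertex ordering a < b < c < d < e < f < g < h < i < j. The simplices of K, each written with vertices in increasing order, are:

  0-simplices (10): a, b, c, d, e, f, g, h, i, j
  1-simplices (30): ab, ac, ae, ag, ah, aj, be, bi, bj, cd, ce, cf, cg, ch, de, dg, dh, di, dj, ef, ei, ej, fg, fh, fi, fj, gh, gi, hj, ij
  2-simplices (20): abe, abj, ace, acg, agh, ahj, bei, bij, cdg, cdh, cef, cfh, dei, dej, dgi, dhj, efj, fgh, fgi, fij

Hence C_0 ≅ Z^10, C_1 ≅ Z^30, C_2 ≅ Z^20.

Boundary ∂_1: C_1 → C_0 maps an edge to its endpoints' difference, ∂[p,q] = q − p. For instance
  ∂fg = g − f.
The resulting 10×30 matrix has rank 9, and its Smith normal form has invariant factors (1,1,1,1,1,1,1,1,1).

∂_2: C_2 → C_1 sends each 2-simplex [p,q,r] to [q,r] − [p,r] + [p,q]. For instance
  ∂dhj = hj − dj + dh,
  ∂abe = be − ae + ab.
As a 30×20 matrix over Z this has rank 20, with invariant factors (1,1,1,1,1,1,1,1,1,1,1,1,1,1,1,1,1,1,1,2).

Now H_k = ker ∂_k / im ∂_{k+1}, so:

  H_0: rank C_0 − rank ∂_1 = 10 − 9 = 1, and the invariant factors of ∂_1 are all 1, so H_0 = Z.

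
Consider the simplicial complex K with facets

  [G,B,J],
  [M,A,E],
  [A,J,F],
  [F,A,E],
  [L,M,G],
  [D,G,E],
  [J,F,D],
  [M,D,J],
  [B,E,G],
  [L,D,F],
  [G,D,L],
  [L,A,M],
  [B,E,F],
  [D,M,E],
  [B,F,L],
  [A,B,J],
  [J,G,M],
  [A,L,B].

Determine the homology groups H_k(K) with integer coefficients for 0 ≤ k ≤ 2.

H_0 ≅ Z,  H_1 ≅ Z × Z/2,  H_2 = 0.

K has 9 vertices, 27 edges, 18 triangles.
rank ∂_0 = 0, rank ∂_1 = 8 ⇒ b_0 = 9 − 0 − 8 = 1; all invariant factors of ∂_1 are 1 so no torsion. So H_0 ≅ Z.
rank ∂_1 = 8, rank ∂_2 = 18 ⇒ b_1 = 27 − 8 − 18 = 1; ∂_2 has invariant factor(s) [2] giving torsion. So H_1 ≅ Z × Z/2.
rank ∂_2 = 18, rank ∂_3 = 0 ⇒ b_2 = 18 − 18 − 0 = 0. So H_2 ≅ 0.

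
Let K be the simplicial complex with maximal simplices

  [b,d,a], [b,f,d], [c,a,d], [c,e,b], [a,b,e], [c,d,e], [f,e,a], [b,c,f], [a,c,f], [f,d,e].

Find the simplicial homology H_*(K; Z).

H_0 = Z,  H_1 = Z/2Z,  H_2 = 0.

Fix the vertex order a < b < c < d < e < f and write every simplex with vertices in increasing order. Then dim K = 2 and the simplices of K are:

  0-simplices (6): a, b, c, d, e, f
  1-simplices (15): ab, ac, ad, ae, af, bc, bd, be, bf, cd, ce, cf, de, df, ef
  2-simplices (10): abd, abe, acd, acf, aef, bce, bcf, bdf, cde, def

giving chain groups C_0 ≅ Z^6, C_1 ≅ Z^15, C_2 ≅ Z^10.

∂_1: C_1 → C_0 sends each edge [p,q] (with p < q) to q − p. For instance
  ∂af = f − a.
The 6×15 boundary matrix has rank 5 and Smith normal form diag(1,1,1,1,1).

∂_2: C_2 → C_1 sends each 2-simplex [p,q,r] to [q,r] − [p,r] + [p,q]. For instance
  ∂acd = cd − ad + ac,
  ∂abe = be − ae + ab.
The resulting 15×10 matrix has rank 10, and its Smith normal form has invariant factors (1,1,1,1,1,1,1,1,1,2).

From H_k ≅ ker(∂_k) / im(∂_{k+1}) we obtain:

  H_0: rank C_0 − rank ∂_1 = 6 − 5 = 1, and the invariant factors of ∂_1 are all 1, so H_0 ≅ Z.
  H_1: rank ker ∂_1 − rank ∂_2 = (15 − 5) − 10 = 0, and ∂_2 has invariant factor 2 > 1, so H_1 ≅ Z/2Z.
  H_2: rank ker ∂_2 − rank ∂_3 = (10 − 10) − 0 = 0, and there is no ∂_3, so H_2 ≅ 0.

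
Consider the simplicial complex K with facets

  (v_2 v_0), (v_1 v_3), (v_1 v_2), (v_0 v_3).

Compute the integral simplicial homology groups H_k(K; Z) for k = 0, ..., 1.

H_0 = Z,  H_1 = Z.

Fix the vertex order v_0 < v_1 < v_2 < v_3 and write every simplex with vertices in increasing order. Then dim K = 1 and the simplices of K are:

  0-simplices (4): [v_0], [v_1], [v_2], [v_3]
  1-simplices (4): [v_0,v_2], [v_0,v_3], [v_1,v_2], [v_1,v_3]

giving chain groups C_0 ≅ Z^4, C_1 ≅ Z^4.

∂_1: C_1 → C_0 maps an edge to its endpoints' difference, ∂[p,q] = q − p.
This gives a 4×4 integer matrix of rank 3; reducing to Smith normal form yields diagonal entries (1,1,1).

Reading off H_k = ker ∂_k / im ∂_{k+1}:

  H_0: rank C_0 − rank ∂_1 = 4 − 3 = 1, and the invariant factors of ∂_1 are all 1, so H_0 = Z.
  H_1: rank ker ∂_1 − rank ∂_2 = (4 − 3) − 0 = 1, and there is no ∂_2, so H_1 = Z.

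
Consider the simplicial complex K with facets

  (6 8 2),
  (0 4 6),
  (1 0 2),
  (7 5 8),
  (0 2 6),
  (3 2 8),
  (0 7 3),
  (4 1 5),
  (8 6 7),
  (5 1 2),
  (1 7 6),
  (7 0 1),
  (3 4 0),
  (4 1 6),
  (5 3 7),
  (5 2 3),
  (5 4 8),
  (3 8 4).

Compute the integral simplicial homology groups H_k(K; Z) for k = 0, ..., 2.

Order the vertices as 0 < 1 < 2 < 3 < 4 < 5 < 6 < 7 < 8. Listing each simplex with vertices in this order, K has dimension 2 with simplices:

  0-simplices (9): [0], [1], [2], [3], [4], [5], [6], [7], [8]
  1-simplices (27): (27 of them)
  2-simplices (18): [0,1,2], [0,1,7], [0,2,6], [0,3,4], [0,3,7], [0,4,6], [1,2,5], [1,4,5], [1,4,6], [1,6,7], [2,3,5], [2,3,8], [2,6,8], [3,4,8], [3,5,7], [4,5,8], [5,7,8], [6,7,8]

so the chain groups are C_0 ≅ Z^9, C_1 ≅ Z^27, C_2 ≅ Z^18.

The boundary map ∂_1: C_1 → C_0 maps an edge to its endpoints' difference, ∂[p,q] = q − p. For instance
  ∂[6,7] = [7] − [6].
The resulting 9×27 matrix has rank 8, and its Smith normal form has invariant factors (1,1,1,1,1,1,1,1).

The boundary map ∂_2: C_2 → C_1 maps a triangle to the signed sum of its edges. For instance
  ∂[2,3,8] = [3,8] − [2,8] + [2,3],
  ∂[3,4,8] = [4,8] − [3,8] + [3,4].
The resulting 27×18 matrix has rank 18, and its Smith normal form has invariant factors (1,1,1,1,1,1,1,1,1,1,1,1,1,1,1,1,1,2).

Reading off H_k = ker ∂_k / im ∂_{k+1}:

  H_0: rank C_0 − rank ∂_1 = 9 − 8 = 1, and the invariant factors of ∂_1 are all 1, so H_0 ≅ Z.
  H_1: rank ker ∂_1 − rank ∂_2 = (27 − 8) − 18 = 1, and ∂_2 has invariant factor 2 > 1, so H_1 ≅ Z ⊕ Z/2Z.
  H_2: rank ker ∂_2 − rank ∂_3 = (18 − 18) − 0 = 0, and there is no ∂_3, so H_2 ≅ 0.

As a check, the Euler characteristic is 9 − 27 + 18 = 0, which agrees with 1 − 1 + 0 = 0.
(K is a triangulation of the Klein bottle.)

H_0 ≅ Z,  H_1 ≅ Z ⊕ Z/2Z,  H_2 = 0.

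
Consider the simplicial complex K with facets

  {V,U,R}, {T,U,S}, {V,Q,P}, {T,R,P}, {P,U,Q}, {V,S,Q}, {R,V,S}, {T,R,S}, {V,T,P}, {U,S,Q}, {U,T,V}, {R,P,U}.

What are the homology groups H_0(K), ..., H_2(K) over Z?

H_0 = Z,  H_1 = Z_2,  H_2 = 0.

Fix the vertex order P < Q < R < S < T < U < V and write every simplex with vertices in increasing order. Then dim K = 2 and the simplices of K are:

  0-simplices (7): P, Q, R, S, T, U, V
  1-simplices (18): PQ, PR, PT, PU, PV, QS, QU, QV, RS, RT, RU, RV, ST, SU, SV, TU, TV, UV
  2-simplices (12): PQU, PQV, PRT, PRU, PTV, QSU, QSV, RST, RSV, RUV, STU, TUV

giving chain groups C_0 ≅ Z^7, C_1 ≅ Z^18, C_2 ≅ Z^12.

Boundary ∂_1: C_1 → C_0 maps an edge to its endpoints' difference, ∂[p,q] = q − p.
This gives a 7×18 integer matrix of rank 6; reducing to Smith normal form yields diagonal entries (1,1,1,1,1,1).

Boundary ∂_2: C_2 → C_1 sends each 2-simplex [p,q,r] to [q,r] − [p,r] + [p,q]. For instance
  ∂RUV = UV − RV + RU,
  ∂QSV = SV − QV + QS.
As a 18×12 matrix over Z this has rank 12, with invariant factors (1,1,1,1,1,1,1,1,1,1,1,2).

From H_k ≅ ker(∂_k) / im(∂_{k+1}) we obtain:

  H_0: rank C_0 − rank ∂_1 = 7 − 6 = 1, and the invariant factors of ∂_1 are all 1, so H_0 ≅ Z.
  H_1: rank ker ∂_1 − rank ∂_2 = (18 − 6) − 12 = 0, and ∂_2 has invariant factor 2 > 1, so H_1 ≅ Z_2.
  H_2: rank ker ∂_2 − rank ∂_3 = (12 − 12) − 0 = 0, and there is no ∂_3, so H_2 ≅ 0.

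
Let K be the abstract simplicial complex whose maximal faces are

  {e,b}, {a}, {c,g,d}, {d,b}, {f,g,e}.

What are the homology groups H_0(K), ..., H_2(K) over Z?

Fix the vertex order a < b < c < d < e < f < g and write every simplex with vertices in increasing order. Then dim K = 2 and the simplices of K are:

  0-simplices (7): a, b, c, d, e, f, g
  1-simplices (8): bd, be, cd, cg, dg, ef, eg, fg
  2-simplices (2): cdg, efg

so the chain groups are C_0 ≅ Z^7, C_1 ≅ Z^8, C_2 ≅ Z^2.

∂_1: C_1 → C_0 is given by ∂[p,q] = [q] − [p]. For instance
  ∂fg = g − f.
This gives a 7×8 integer matrix of rank 5; reducing to Smith normal form yields diagonal entries (1,1,1,1,1).

The boundary map ∂_2: C_2 → C_1 maps a triangle to the signed sum of its edges. For instance
  ∂cdg = dg − cg + cd,
  ∂efg = fg − eg + ef.
As a 8×2 matrix over Z this has rank 2, with invariant factors (1,1).

Reading off H_k = ker ∂_k / im ∂_{k+1}:

  H_0: rank C_0 − rank ∂_1 = 7 − 5 = 2, and the invariant factors of ∂_1 are all 1, so H_0 ≅ Z^2.
  H_1: rank ker ∂_1 − rank ∂_2 = (8 − 5) − 2 = 1, and the invariant factors of ∂_2 are all 1, so H_1 ≅ Z.
  H_2: rank ker ∂_2 − rank ∂_3 = (2 − 2) − 0 = 0, and there is no ∂_3, so H_2 ≅ 0.

H_0 ≅ Z^2,  H_1 ≅ Z,  H_2 = 0.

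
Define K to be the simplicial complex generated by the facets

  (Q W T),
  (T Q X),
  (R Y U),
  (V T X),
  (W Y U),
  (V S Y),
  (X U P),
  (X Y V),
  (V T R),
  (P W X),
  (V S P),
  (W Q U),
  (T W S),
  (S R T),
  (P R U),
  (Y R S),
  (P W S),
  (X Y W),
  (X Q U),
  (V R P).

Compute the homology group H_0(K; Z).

H_0 ≅ Z.

Take the total order P < Q < R < S < T < U < V < W < X < Y on the vertex set. Then K (dimension 2) consists of the simplices:

  0-simplices (10): P, Q, R, S, T, U, V, W, X, Y
  1-simplices (30): PR, PS, PU, PV, PW, PX, QT, QU, QW, QX, RS, RT, RU, RV, RY, ST, SV, SW, SY, TV, TW, TX, UW, UX, UY, VX, VY, WX, WY, XY
  2-simplices (20): PRU, PRV, PSV, PSW, PUX, PWX, QTW, QTX, QUW, QUX, RST, RSY, RTV, RUY, STW, SVY, TVX, UWY, VXY, WXY

so the chain groups are C_0 ≅ Z^10, C_1 ≅ Z^30, C_2 ≅ Z^20.

∂_1: C_1 → C_0 maps an edge to its endpoints' difference, ∂[p,q] = q − p. For instance
  ∂PX = X − P.
The 10×30 boundary matrix has rank 9 and Smith normal form diag(1,1,1,1,1,1,1,1,1).

Boundary ∂_2: C_2 → C_1 acts by ∂[p,q,r] = [q,r] − [p,r] + [p,q]. For instance
  ∂QTX = TX − QX + QT,
  ∂VXY = XY − VY + VX.
As a 30×20 matrix over Z this has rank 20, with invariant factors (1,1,1,1,1,1,1,1,1,1,1,1,1,1,1,1,1,1,1,2).

From H_k ≅ ker(∂_k) / im(∂_{k+1}) we obtain:

  H_0: rank C_0 − rank ∂_1 = 10 − 9 = 1, and the invariant factors of ∂_1 are all 1, so H_0 ≅ Z.

(K is a triangulation of the Klein bottle.)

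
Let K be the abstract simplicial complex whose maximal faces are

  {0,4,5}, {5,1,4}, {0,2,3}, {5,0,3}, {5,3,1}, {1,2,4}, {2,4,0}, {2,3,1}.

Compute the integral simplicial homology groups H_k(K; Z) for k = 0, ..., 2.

H_0 = Z,  H_1 = 0,  H_2 = Z.

Order the vertices as 0 < 1 < 2 < 3 < 4 < 5. Listing each simplex with vertices in this order, K has dimension 2 with simplices:

  0-simplices (6): [0], [1], [2], [3], [4], [5]
  1-simplices (12): [0,2], [0,3], [0,4], [0,5], [1,2], [1,3], [1,4], [1,5], [2,3], [2,4], [3,5], [4,5]
  2-simplices (8): [0,2,3], [0,2,4], [0,3,5], [0,4,5], [1,2,3], [1,2,4], [1,3,5], [1,4,5]

giving chain groups C_0 ≅ Z^6, C_1 ≅ Z^12, C_2 ≅ Z^8.

Boundary ∂_1: C_1 → C_0 maps an edge to its endpoints' difference, ∂[p,q] = q − p. For instance
  ∂[1,5] = [5] − [1].
The resulting 6×12 matrix has rank 5, and its Smith normal form has invariant factors (1,1,1,1,1).

Boundary ∂_2: C_2 → C_1 sends each 2-simplex [p,q,r] to [q,r] − [p,r] + [p,q]. For instance
  ∂[0,4,5] = [4,5] − [0,5] + [0,4],
  ∂[1,4,5] = [4,5] − [1,5] + [1,4].
The resulting 12×8 matrix has rank 7, and its Smith normal form has invariant factors (1,1,1,1,1,1,1).

From H_k ≅ ker(∂_k) / im(∂_{k+1}) we obtain:

  H_0: rank C_0 − rank ∂_1 = 6 − 5 = 1, and the invariant factors of ∂_1 are all 1, so H_0 ≅ Z.
  H_1: rank ker ∂_1 − rank ∂_2 = (12 − 5) − 7 = 0, and the invariant factors of ∂_2 are all 1, so H_1 ≅ 0.
  H_2: rank ker ∂_2 − rank ∂_3 = (8 − 7) − 0 = 1, and there is no ∂_3, so H_2 ≅ Z.

As a check, the Euler characteristic is 6 − 12 + 8 = 2, which agrees with 1 − 0 + 1 = 2.
(K is a triangulation of the 2-sphere S^2.)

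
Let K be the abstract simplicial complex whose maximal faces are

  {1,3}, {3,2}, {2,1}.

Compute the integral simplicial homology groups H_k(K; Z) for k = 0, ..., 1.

H_0 = Z,  H_1 = Z.

Order the vertices as 1 < 2 < 3. Listing each simplex with vertices in this order, K has dimension 1 with simplices:

  0-simplices (3): [1], [2], [3]
  1-simplices (3): [1,2], [1,3], [2,3]

so the chain groups are C_0 ≅ Z^3, C_1 ≅ Z^3.

The boundary map ∂_1: C_1 → C_0 is given by ∂[p,q] = [q] − [p].
The 3×3 boundary matrix has rank 2 and Smith normal form diag(1,1).

From H_k ≅ ker(∂_k) / im(∂_{k+1}) we obtain:

  H_0: rank C_0 − rank ∂_1 = 3 − 2 = 1, and the invariant factors of ∂_1 are all 1, so H_0 = Z.
  H_1: rank ker ∂_1 − rank ∂_2 = (3 − 2) − 0 = 1, and there is no ∂_2, so H_1 = Z.

(K is a triangulation of the circle S^1.)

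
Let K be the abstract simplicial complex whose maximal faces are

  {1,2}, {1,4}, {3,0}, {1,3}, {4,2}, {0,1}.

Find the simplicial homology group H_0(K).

K has 5 vertices, 6 edges.
rank ∂_0 = 0, rank ∂_1 = 4 ⇒ b_0 = 5 − 0 − 4 = 1; all invariant factors of ∂_1 are 1 so no torsion. So H_0 ≅ Z.

H_0 ≅ Z.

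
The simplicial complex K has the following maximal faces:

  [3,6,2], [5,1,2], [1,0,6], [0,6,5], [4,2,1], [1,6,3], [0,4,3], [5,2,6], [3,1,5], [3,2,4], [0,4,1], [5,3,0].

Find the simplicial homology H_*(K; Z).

H_0 = Z,  H_1 = Z/2,  H_2 = 0.

We work with the vertex ordering 0 < 1 < 2 < 3 < 4 < 5 < 6. The simplices of K, each written with vertices in increasing order, are:

  0-simplices (7): [0], [1], [2], [3], [4], [5], [6]
  1-simplices (18): [0,1], [0,3], [0,4], [0,5], [0,6], [1,2], [1,3], [1,4], [1,5], [1,6], [2,3], [2,4], [2,5], [2,6], [3,4], [3,5], [3,6], [5,6]
  2-simplices (12): [0,1,4], [0,1,6], [0,3,4], [0,3,5], [0,5,6], [1,2,4], [1,2,5], [1,3,5], [1,3,6], [2,3,4], [2,3,6], [2,5,6]

so the chain groups are C_0 ≅ Z^7, C_1 ≅ Z^18, C_2 ≅ Z^12.

Boundary ∂_1: C_1 → C_0 maps an edge to its endpoints' difference, ∂[p,q] = q − p.
This gives a 7×18 integer matrix of rank 6; reducing to Smith normal form yields diagonal entries (1,1,1,1,1,1).

Boundary ∂_2: C_2 → C_1 sends each 2-simplex [p,q,r] to [q,r] − [p,r] + [p,q]. For instance
  ∂[1,3,6] = [3,6] − [1,6] + [1,3],
  ∂[0,1,4] = [1,4] − [0,4] + [0,1].
This gives a 18×12 integer matrix of rank 12; reducing to Smith normal form yields diagonal entries (1,1,1,1,1,1,1,1,1,1,1,2).

From H_k ≅ ker(∂_k) / im(∂_{k+1}) we obtain:

  H_0: rank C_0 − rank ∂_1 = 7 − 6 = 1, and the invariant factors of ∂_1 are all 1, so H_0 = Z.
  H_1: rank ker ∂_1 − rank ∂_2 = (18 − 6) − 12 = 0, and ∂_2 has invariant factor 2 > 1, so H_1 = Z/2.
  H_2: rank ker ∂_2 − rank ∂_3 = (12 − 12) − 0 = 0, and there is no ∂_3, so H_2 = 0.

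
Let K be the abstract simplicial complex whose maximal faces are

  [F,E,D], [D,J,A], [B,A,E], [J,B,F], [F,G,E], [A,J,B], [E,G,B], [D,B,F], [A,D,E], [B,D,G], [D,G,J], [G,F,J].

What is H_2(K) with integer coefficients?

K has 7 vertices, 18 edges, 12 triangles.
rank ∂_2 = 12, rank ∂_3 = 0 ⇒ b_2 = 12 − 12 − 0 = 0. So H_2 = 0.

H_2 ≅ 0.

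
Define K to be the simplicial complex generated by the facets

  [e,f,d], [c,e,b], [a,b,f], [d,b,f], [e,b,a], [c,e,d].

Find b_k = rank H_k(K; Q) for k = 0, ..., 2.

Fix the vertex order a < b < c < d < e < f and write every simplex with vertices in increasing order. Then dim K = 2 and the simplices of K are:

  0-simplices (6): a, b, c, d, e, f
  1-simplices (12): ab, ae, af, bc, bd, be, bf, cd, ce, de, df, ef
  2-simplices (6): abe, abf, bce, bdf, cde, def

so the chain groups are C_0 ≅ Z^6, C_1 ≅ Z^12, C_2 ≅ Z^6.

The boundary map ∂_1: C_1 → C_0 sends each edge [p,q] (with p < q) to q − p. For instance
  ∂de = e − d.
This gives a 6×12 integer matrix of rank 5; reducing to Smith normal form yields diagonal entries (1,1,1,1,1).

∂_2: C_2 → C_1 maps a triangle to the signed sum of its edges. For instance
  ∂bdf = df − bf + bd,
  ∂abf = bf − af + ab.
The 12×6 boundary matrix has rank 6 and Smith normal form diag(1,1,1,1,1,1).

From H_k ≅ ker(∂_k) / im(∂_{k+1}) we obtain:

  H_0: rank C_0 − rank ∂_1 = 6 − 5 = 1, and the invariant factors of ∂_1 are all 1, so H_0 ≅ Z.
  H_1: rank ker ∂_1 − rank ∂_2 = (12 − 5) − 6 = 1, and the invariant factors of ∂_2 are all 1, so H_1 ≅ Z.
  H_2: rank ker ∂_2 − rank ∂_3 = (6 − 6) − 0 = 0, and there is no ∂_3, so H_2 ≅ 0.

(K is a triangulation of the cylinder S^1 x I.)

Hence the Betti numbers are b_0 = 1, b_1 = 1, b_2 = 0.

b_0 = 1, b_1 = 1, b_2 = 0.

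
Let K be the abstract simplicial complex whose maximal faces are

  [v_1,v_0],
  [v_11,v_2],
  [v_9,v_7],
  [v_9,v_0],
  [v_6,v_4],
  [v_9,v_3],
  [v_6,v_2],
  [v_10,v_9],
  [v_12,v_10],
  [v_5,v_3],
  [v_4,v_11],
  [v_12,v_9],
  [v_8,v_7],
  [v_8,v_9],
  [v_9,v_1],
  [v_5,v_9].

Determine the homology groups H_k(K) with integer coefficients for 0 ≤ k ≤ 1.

H_0 = Z^2,  H_1 = Z^5.

Fix the vertex order v_0 < v_1 < v_2 < v_3 < v_4 < v_5 < v_6 < v_7 < v_8 < v_9 < v_10 < v_11 < v_12 and write every simplex with vertices in increasing order. Then dim K = 1 and the simplices of K are:

  0-simplices (13): [v_0], [v_1], [v_2], [v_3], [v_4], [v_5], [v_6], [v_7], [v_8], [v_9], [v_10], [v_11], [v_12]
  1-simplices (16): (16 of them)

so the chain groups are C_0 ≅ Z^13, C_1 ≅ Z^16.

The boundary map ∂_1: C_1 → C_0 is given by ∂[p,q] = [q] − [p]. For instance
  ∂[v_0,v_9] = [v_9] − [v_0].
This gives a 13×16 integer matrix of rank 11; reducing to Smith normal form yields diagonal entries (1,1,1,1,1,1,1,1,1,1,1).

Computing H_k = (kernel of ∂_k) / (image of ∂_{k+1}):

  H_0: rank C_0 − rank ∂_1 = 13 − 11 = 2, and the invariant factors of ∂_1 are all 1, so H_0 ≅ Z^2.
  H_1: rank ker ∂_1 − rank ∂_2 = (16 − 11) − 0 = 5, and there is no ∂_2, so H_1 ≅ Z^5.

As a check, the Euler characteristic is 13 − 16 = -3, which agrees with 2 − 5 = -3.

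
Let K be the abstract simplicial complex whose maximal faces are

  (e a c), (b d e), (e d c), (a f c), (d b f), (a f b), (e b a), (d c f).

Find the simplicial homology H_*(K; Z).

H_0 = Z,  H_1 = 0,  H_2 = Z.

Order the vertices as a < b < c < d < e < f. Listing each simplex with vertices in this order, K has dimension 2 with simplices:

  0-simplices (6): a, b, c, d, e, f
  1-simplices (12): ab, ac, ae, af, bd, be, bf, cd, ce, cf, de, df
  2-simplices (8): abe, abf, ace, acf, bde, bdf, cde, cdf

so the chain groups are C_0 ≅ Z^6, C_1 ≅ Z^12, C_2 ≅ Z^8.

∂_1: C_1 → C_0 sends each edge [p,q] (with p < q) to q − p.
The 6×12 boundary matrix has rank 5 and Smith normal form diag(1,1,1,1,1).

∂_2: C_2 → C_1 acts by ∂[p,q,r] = [q,r] − [p,r] + [p,q]. For instance
  ∂cde = de − ce + cd,
  ∂ace = ce − ae + ac.
As a 12×8 matrix over Z this has rank 7, with invariant factors (1,1,1,1,1,1,1).

Reading off H_k = ker ∂_k / im ∂_{k+1}:

  H_0: rank C_0 − rank ∂_1 = 6 − 5 = 1, and the invariant factors of ∂_1 are all 1, so H_0 = Z.
  H_1: rank ker ∂_1 − rank ∂_2 = (12 − 5) − 7 = 0, and the invariant factors of ∂_2 are all 1, so H_1 = 0.
  H_2: rank ker ∂_2 − rank ∂_3 = (8 − 7) − 0 = 1, and there is no ∂_3, so H_2 = Z.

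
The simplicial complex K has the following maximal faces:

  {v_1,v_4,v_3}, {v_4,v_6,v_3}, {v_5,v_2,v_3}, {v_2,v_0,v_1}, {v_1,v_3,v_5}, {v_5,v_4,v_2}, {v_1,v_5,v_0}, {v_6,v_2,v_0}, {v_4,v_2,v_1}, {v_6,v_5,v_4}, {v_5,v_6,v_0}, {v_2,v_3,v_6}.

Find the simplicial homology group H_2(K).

H_2 = 0.

Fix the vertex order v_0 < v_1 < v_2 < v_3 < v_4 < v_5 < v_6 and write every simplex with vertices in increasing order. Then dim K = 2 and the simplices of K are:

  0-simplices (7): [v_0], [v_1], [v_2], [v_3], [v_4], [v_5], [v_6]
  1-simplices (18): (18 of them)
  2-simplices (12): (12 of them)

so the chain groups are C_0 ≅ Z^7, C_1 ≅ Z^18, C_2 ≅ Z^12.

∂_1: C_1 → C_0 is given by ∂[p,q] = [q] − [p].
The 7×18 boundary matrix has rank 6 and Smith normal form diag(1,1,1,1,1,1).

∂_2: C_2 → C_1 acts by ∂[p,q,r] = [q,r] − [p,r] + [p,q]. For instance
  ∂[v_0,v_1,v_2] = [v_1,v_2] − [v_0,v_2] + [v_0,v_1],
  ∂[v_0,v_1,v_5] = [v_1,v_5] − [v_0,v_5] + [v_0,v_1].
This gives a 18×12 integer matrix of rank 12; reducing to Smith normal form yields diagonal entries (1,1,1,1,1,1,1,1,1,1,1,2).

Reading off H_k = ker ∂_k / im ∂_{k+1}:

  H_2: rank ker ∂_2 − rank ∂_3 = (12 − 12) − 0 = 0, and there is no ∂_3, so H_2 ≅ 0.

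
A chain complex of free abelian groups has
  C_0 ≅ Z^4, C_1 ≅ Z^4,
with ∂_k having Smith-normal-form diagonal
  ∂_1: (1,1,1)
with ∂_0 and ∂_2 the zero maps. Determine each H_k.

H_0 = Z,  H_1 = Z.

H_0: b_0 = 4 − 0 − 3 = 1; torsion from ∂_1 factors > 1: none. So H_0 = Z.
H_1: b_1 = 4 − 3 − 0 = 1; torsion from ∂_2 factors > 1: none. So H_1 = Z.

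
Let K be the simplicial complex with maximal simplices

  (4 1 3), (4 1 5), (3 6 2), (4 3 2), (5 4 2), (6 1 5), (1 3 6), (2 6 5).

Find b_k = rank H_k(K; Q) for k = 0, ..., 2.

b_0 = 1, b_1 = 0, b_2 = 1.

Order the vertices as 1 < 2 < 3 < 4 < 5 < 6. Listing each simplex with vertices in this order, K has dimension 2 with simplices:

  0-simplices (6): [1], [2], [3], [4], [5], [6]
  1-simplices (12): [1,3], [1,4], [1,5], [1,6], [2,3], [2,4], [2,5], [2,6], [3,4], [3,6], [4,5], [5,6]
  2-simplices (8): [1,3,4], [1,3,6], [1,4,5], [1,5,6], [2,3,4], [2,3,6], [2,4,5], [2,5,6]

so the chain groups are C_0 ≅ Z^6, C_1 ≅ Z^12, C_2 ≅ Z^8.

∂_1: C_1 → C_0 is given by ∂[p,q] = [q] − [p]. For instance
  ∂[4,5] = [5] − [4].
The resulting 6×12 matrix has rank 5, and its Smith normal form has invariant factors (1,1,1,1,1).

Boundary ∂_2: C_2 → C_1 acts by ∂[p,q,r] = [q,r] − [p,r] + [p,q]. For instance
  ∂[1,4,5] = [4,5] − [1,5] + [1,4],
  ∂[1,3,6] = [3,6] − [1,6] + [1,3].
As a 12×8 matrix over Z this has rank 7, with invariant factors (1,1,1,1,1,1,1).

Reading off H_k = ker ∂_k / im ∂_{k+1}:

  H_0: rank C_0 − rank ∂_1 = 6 − 5 = 1, and the invariant factors of ∂_1 are all 1, so H_0 ≅ Z.
  H_1: rank ker ∂_1 − rank ∂_2 = (12 − 5) − 7 = 0, and the invariant factors of ∂_2 are all 1, so H_1 ≅ 0.
  H_2: rank ker ∂_2 − rank ∂_3 = (8 − 7) − 0 = 1, and there is no ∂_3, so H_2 ≅ Z.

Hence the Betti numbers are b_0 = 1, b_1 = 0, b_2 = 1.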